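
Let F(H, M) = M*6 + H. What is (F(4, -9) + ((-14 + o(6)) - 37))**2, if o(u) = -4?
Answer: 11025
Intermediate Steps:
F(H, M) = H + 6*M (F(H, M) = 6*M + H = H + 6*M)
(F(4, -9) + ((-14 + o(6)) - 37))**2 = ((4 + 6*(-9)) + ((-14 - 4) - 37))**2 = ((4 - 54) + (-18 - 37))**2 = (-50 - 55)**2 = (-105)**2 = 11025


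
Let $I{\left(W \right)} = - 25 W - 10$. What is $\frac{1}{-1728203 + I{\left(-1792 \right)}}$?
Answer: $- \frac{1}{1683413} \approx -5.9403 \cdot 10^{-7}$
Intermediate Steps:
$I{\left(W \right)} = -10 - 25 W$
$\frac{1}{-1728203 + I{\left(-1792 \right)}} = \frac{1}{-1728203 - -44790} = \frac{1}{-1728203 + \left(-10 + 44800\right)} = \frac{1}{-1728203 + 44790} = \frac{1}{-1683413} = - \frac{1}{1683413}$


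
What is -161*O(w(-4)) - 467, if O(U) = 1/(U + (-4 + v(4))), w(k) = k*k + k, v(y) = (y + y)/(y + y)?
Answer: -4364/9 ≈ -484.89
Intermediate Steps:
v(y) = 1 (v(y) = (2*y)/((2*y)) = (2*y)*(1/(2*y)) = 1)
w(k) = k + k² (w(k) = k² + k = k + k²)
O(U) = 1/(-3 + U) (O(U) = 1/(U + (-4 + 1)) = 1/(U - 3) = 1/(-3 + U))
-161*O(w(-4)) - 467 = -161/(-3 - 4*(1 - 4)) - 467 = -161/(-3 - 4*(-3)) - 467 = -161/(-3 + 12) - 467 = -161/9 - 467 = -4364/9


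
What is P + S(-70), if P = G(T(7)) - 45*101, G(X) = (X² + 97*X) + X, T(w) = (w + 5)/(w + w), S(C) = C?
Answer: -221983/49 ≈ -4530.3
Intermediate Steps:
T(w) = (5 + w)/(2*w) (T(w) = (5 + w)/((2*w)) = (5 + w)*(1/(2*w)) = (5 + w)/(2*w))
G(X) = X² + 98*X
P = -218553/49 (P = ((½)*(5 + 7)/7)*(98 + (½)*(5 + 7)/7) - 45*101 = ((½)*(⅐)*12)*(98 + (½)*(⅐)*12) - 4545 = 6*(98 + 6/7)/7 - 4545 = (6/7)*(692/7) - 4545 = 4152/49 - 4545 = -218553/49 ≈ -4460.3)
P + S(-70) = -218553/49 - 70 = -221983/49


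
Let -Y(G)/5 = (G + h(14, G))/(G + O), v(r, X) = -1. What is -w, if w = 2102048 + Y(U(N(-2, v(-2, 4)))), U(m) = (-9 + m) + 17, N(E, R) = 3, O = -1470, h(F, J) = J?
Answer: -3066888142/1459 ≈ -2.1020e+6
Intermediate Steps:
U(m) = 8 + m
Y(G) = -10*G/(-1470 + G) (Y(G) = -5*(G + G)/(G - 1470) = -5*2*G/(-1470 + G) = -10*G/(-1470 + G))
w = 3066888142/1459 (w = 2102048 - 10*(8 + 3)/(-1470 + (8 + 3)) = 2102048 - 10*11/(-1470 + 11) = 2102048 - 10*11/(-1459) = 2102048 - 10*11*(-1/1459) = 2102048 + 110/1459 = 3066888142/1459 ≈ 2.1020e+6)
-w = -1*3066888142/1459 = -3066888142/1459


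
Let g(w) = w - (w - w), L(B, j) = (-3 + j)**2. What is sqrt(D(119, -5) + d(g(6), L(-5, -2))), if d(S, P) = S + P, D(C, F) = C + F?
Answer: sqrt(145) ≈ 12.042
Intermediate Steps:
g(w) = w (g(w) = w - 1*0 = w + 0 = w)
d(S, P) = P + S
sqrt(D(119, -5) + d(g(6), L(-5, -2))) = sqrt((119 - 5) + ((-3 - 2)**2 + 6)) = sqrt(114 + ((-5)**2 + 6)) = sqrt(114 + (25 + 6)) = sqrt(114 + 31) = sqrt(145)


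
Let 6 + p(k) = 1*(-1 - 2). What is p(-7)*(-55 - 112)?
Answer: 1503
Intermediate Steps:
p(k) = -9 (p(k) = -6 + 1*(-1 - 2) = -6 + 1*(-3) = -6 - 3 = -9)
p(-7)*(-55 - 112) = -9*(-55 - 112) = -9*(-167) = 1503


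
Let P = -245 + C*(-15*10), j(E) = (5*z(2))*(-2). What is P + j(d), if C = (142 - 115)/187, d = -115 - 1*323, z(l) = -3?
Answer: -44255/187 ≈ -236.66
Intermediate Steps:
d = -438 (d = -115 - 323 = -438)
j(E) = 30 (j(E) = (5*(-3))*(-2) = -15*(-2) = 30)
C = 27/187 (C = 27*(1/187) = 27/187 ≈ 0.14439)
P = -49865/187 (P = -245 + 27*(-15*10)/187 = -245 + (27/187)*(-150) = -245 - 4050/187 = -49865/187 ≈ -266.66)
P + j(d) = -49865/187 + 30 = -44255/187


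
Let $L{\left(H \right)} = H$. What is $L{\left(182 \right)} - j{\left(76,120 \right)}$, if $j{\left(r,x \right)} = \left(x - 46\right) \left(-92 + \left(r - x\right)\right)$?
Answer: $10246$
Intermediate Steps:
$j{\left(r,x \right)} = \left(-46 + x\right) \left(-92 + r - x\right)$
$L{\left(182 \right)} - j{\left(76,120 \right)} = 182 - \left(4232 - 120^{2} - 3496 - 5520 + 76 \cdot 120\right) = 182 - \left(4232 - 14400 - 3496 - 5520 + 9120\right) = 182 - -10064 = 182 + 10064 = 10246$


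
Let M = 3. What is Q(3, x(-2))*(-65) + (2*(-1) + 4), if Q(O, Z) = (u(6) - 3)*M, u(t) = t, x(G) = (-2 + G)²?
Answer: -583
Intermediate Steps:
Q(O, Z) = 9 (Q(O, Z) = (6 - 3)*3 = 3*3 = 9)
Q(3, x(-2))*(-65) + (2*(-1) + 4) = 9*(-65) + (2*(-1) + 4) = -585 + (-2 + 4) = -585 + 2 = -583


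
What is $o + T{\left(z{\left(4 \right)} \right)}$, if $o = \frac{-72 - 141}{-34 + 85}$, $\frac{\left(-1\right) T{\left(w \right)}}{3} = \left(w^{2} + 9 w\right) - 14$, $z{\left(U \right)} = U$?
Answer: $- \frac{2009}{17} \approx -118.18$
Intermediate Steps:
$T{\left(w \right)} = 42 - 27 w - 3 w^{2}$ ($T{\left(w \right)} = - 3 \left(\left(w^{2} + 9 w\right) - 14\right) = - 3 \left(-14 + w^{2} + 9 w\right) = 42 - 27 w - 3 w^{2}$)
$o = - \frac{71}{17}$ ($o = \frac{-72 - 141}{51} = \left(-213\right) \frac{1}{51} = - \frac{71}{17} \approx -4.1765$)
$o + T{\left(z{\left(4 \right)} \right)} = - \frac{71}{17} - \left(66 + 48\right) = - \frac{71}{17} - 114 = - \frac{2009}{17}$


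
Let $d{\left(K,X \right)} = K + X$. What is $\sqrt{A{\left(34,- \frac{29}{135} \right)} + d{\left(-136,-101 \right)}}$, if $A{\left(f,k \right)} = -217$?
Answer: $i \sqrt{454} \approx 21.307 i$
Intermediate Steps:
$\sqrt{A{\left(34,- \frac{29}{135} \right)} + d{\left(-136,-101 \right)}} = \sqrt{-217 - 237} = \sqrt{-454} = i \sqrt{454}$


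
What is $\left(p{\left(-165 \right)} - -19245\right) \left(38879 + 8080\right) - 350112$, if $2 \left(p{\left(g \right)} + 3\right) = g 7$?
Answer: $\frac{1752232287}{2} \approx 8.7612 \cdot 10^{8}$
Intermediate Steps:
$p{\left(g \right)} = -3 + \frac{7 g}{2}$ ($p{\left(g \right)} = -3 + \frac{g 7}{2} = -3 + \frac{7 g}{2}$)
$\left(p{\left(-165 \right)} - -19245\right) \left(38879 + 8080\right) - 350112 = \left(\left(-3 + \frac{7}{2} \left(-165\right)\right) - -19245\right) \left(38879 + 8080\right) - 350112 = \left(\left(-3 - \frac{1155}{2}\right) + 19245\right) 46959 - 350112 = \left(- \frac{1161}{2} + 19245\right) 46959 - 350112 = \frac{37329}{2} \cdot 46959 - 350112 = \frac{1752932511}{2} - 350112 = \frac{1752232287}{2}$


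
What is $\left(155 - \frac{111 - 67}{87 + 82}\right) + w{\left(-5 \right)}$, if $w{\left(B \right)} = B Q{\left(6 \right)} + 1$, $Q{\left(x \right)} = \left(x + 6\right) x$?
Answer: $- \frac{34520}{169} \approx -204.26$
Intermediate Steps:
$Q{\left(x \right)} = x \left(6 + x\right)$ ($Q{\left(x \right)} = \left(6 + x\right) x = x \left(6 + x\right)$)
$w{\left(B \right)} = 1 + 72 B$ ($w{\left(B \right)} = B 6 \left(6 + 6\right) + 1 = B 6 \cdot 12 + 1 = B 72 + 1 = 72 B + 1 = 1 + 72 B$)
$\left(155 - \frac{111 - 67}{87 + 82}\right) + w{\left(-5 \right)} = \left(155 - \frac{111 - 67}{87 + 82}\right) + \left(1 + 72 \left(-5\right)\right) = \left(155 - \frac{44}{169}\right) + \left(1 - 360\right) = \left(155 - 44 \cdot \frac{1}{169}\right) - 359 = \left(155 - \frac{44}{169}\right) - 359 = \frac{26151}{169} - 359 = - \frac{34520}{169}$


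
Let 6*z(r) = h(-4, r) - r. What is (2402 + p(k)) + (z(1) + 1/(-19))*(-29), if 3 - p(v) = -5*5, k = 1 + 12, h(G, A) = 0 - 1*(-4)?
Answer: 91847/38 ≈ 2417.0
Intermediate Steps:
h(G, A) = 4 (h(G, A) = 0 + 4 = 4)
z(r) = ⅔ - r/6 (z(r) = (4 - r)/6 = ⅔ - r/6)
k = 13
p(v) = 28 (p(v) = 3 - (-5)*5 = 3 - 1*(-25) = 3 + 25 = 28)
(2402 + p(k)) + (z(1) + 1/(-19))*(-29) = (2402 + 28) + ((⅔ - ⅙*1) + 1/(-19))*(-29) = 2430 + ((⅔ - ⅙) - 1/19)*(-29) = 2430 + (½ - 1/19)*(-29) = 2430 + (17/38)*(-29) = 2430 - 493/38 = 91847/38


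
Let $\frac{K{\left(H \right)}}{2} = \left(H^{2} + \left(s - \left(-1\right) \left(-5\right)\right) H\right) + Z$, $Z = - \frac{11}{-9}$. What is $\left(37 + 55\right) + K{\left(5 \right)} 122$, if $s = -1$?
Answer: $- \frac{7468}{9} \approx -829.78$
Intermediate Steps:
$Z = \frac{11}{9}$ ($Z = \left(-11\right) \left(- \frac{1}{9}\right) = \frac{11}{9} \approx 1.2222$)
$K{\left(H \right)} = \frac{22}{9} - 12 H + 2 H^{2}$ ($K{\left(H \right)} = 2 \left(\left(H^{2} + \left(-1 - \left(-1\right) \left(-5\right)\right) H\right) + \frac{11}{9}\right) = 2 \left(\left(H^{2} + \left(-1 - 5\right) H\right) + \frac{11}{9}\right) = 2 \left(\left(H^{2} - 6 H\right) + \frac{11}{9}\right) = 2 \left(\frac{11}{9} + H^{2} - 6 H\right) = \frac{22}{9} - 12 H + 2 H^{2}$)
$\left(37 + 55\right) + K{\left(5 \right)} 122 = \left(37 + 55\right) + \left(\frac{22}{9} - 60 + 2 \cdot 5^{2}\right) 122 = 92 + \left(\frac{22}{9} - 60 + 2 \cdot 25\right) 122 = 92 + \left(\frac{22}{9} - 60 + 50\right) 122 = 92 - \frac{8296}{9} = - \frac{7468}{9}$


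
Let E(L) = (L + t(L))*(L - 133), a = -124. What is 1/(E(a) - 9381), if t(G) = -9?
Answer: 1/24800 ≈ 4.0323e-5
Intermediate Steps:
E(L) = (-133 + L)*(-9 + L) (E(L) = (L - 9)*(L - 133) = (-9 + L)*(-133 + L) = (-133 + L)*(-9 + L))
1/(E(a) - 9381) = 1/((1197 + (-124)² - 142*(-124)) - 9381) = 1/((1197 + 15376 + 17608) - 9381) = 1/(34181 - 9381) = 1/24800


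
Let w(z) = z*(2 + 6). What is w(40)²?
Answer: 102400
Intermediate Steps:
w(z) = 8*z (w(z) = z*8 = 8*z)
w(40)² = (8*40)² = 320² = 102400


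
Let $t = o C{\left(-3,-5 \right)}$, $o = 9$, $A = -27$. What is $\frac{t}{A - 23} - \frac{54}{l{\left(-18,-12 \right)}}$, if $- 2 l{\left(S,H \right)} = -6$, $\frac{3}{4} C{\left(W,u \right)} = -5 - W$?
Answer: $- \frac{438}{25} \approx -17.52$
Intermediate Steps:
$C{\left(W,u \right)} = - \frac{20}{3} - \frac{4 W}{3}$ ($C{\left(W,u \right)} = \frac{4 \left(-5 - W\right)}{3} = - \frac{20}{3} - \frac{4 W}{3}$)
$l{\left(S,H \right)} = 3$ ($l{\left(S,H \right)} = \left(- \frac{1}{2}\right) \left(-6\right) = 3$)
$t = -24$ ($t = 9 \left(- \frac{20}{3} - -4\right) = 9 \left(- \frac{20}{3} + 4\right) = 9 \left(- \frac{8}{3}\right) = -24$)
$\frac{t}{A - 23} - \frac{54}{l{\left(-18,-12 \right)}} = - \frac{24}{-27 - 23} - \frac{54}{3} = - \frac{24}{-50} - 18 = \left(-24\right) \left(- \frac{1}{50}\right) - 18 = \frac{12}{25} - 18 = - \frac{438}{25}$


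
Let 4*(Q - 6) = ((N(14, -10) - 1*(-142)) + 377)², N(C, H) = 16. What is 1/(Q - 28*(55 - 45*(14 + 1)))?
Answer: 4/355689 ≈ 1.1246e-5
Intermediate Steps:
Q = 286249/4 (Q = 6 + ((16 - 1*(-142)) + 377)²/4 = 6 + ((16 + 142) + 377)²/4 = 6 + (158 + 377)²/4 = 6 + (¼)*535² = 6 + (¼)*286225 = 6 + 286225/4 = 286249/4 ≈ 71562.)
1/(Q - 28*(55 - 45*(14 + 1))) = 1/(286249/4 - 28*(55 - 45*(14 + 1))) = 1/(286249/4 - 28*(55 - 45*15)) = 1/(286249/4 - 28*(55 - 675)) = 1/(286249/4 - 28*(-620)) = 1/(286249/4 + 17360) = 1/(355689/4) = 4/355689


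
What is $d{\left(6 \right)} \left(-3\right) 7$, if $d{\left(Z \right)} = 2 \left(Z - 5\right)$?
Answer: $-42$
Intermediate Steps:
$d{\left(Z \right)} = -10 + 2 Z$ ($d{\left(Z \right)} = 2 \left(-5 + Z\right) = -10 + 2 Z$)
$d{\left(6 \right)} \left(-3\right) 7 = \left(-10 + 2 \cdot 6\right) \left(-3\right) 7 = \left(-10 + 12\right) \left(-3\right) 7 = 2 \left(-3\right) 7 = \left(-6\right) 7 = -42$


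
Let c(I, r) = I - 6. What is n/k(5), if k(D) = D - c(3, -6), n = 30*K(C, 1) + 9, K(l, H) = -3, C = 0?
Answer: -81/8 ≈ -10.125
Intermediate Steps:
c(I, r) = -6 + I
n = -81 (n = 30*(-3) + 9 = -90 + 9 = -81)
k(D) = 3 + D (k(D) = D - (-6 + 3) = D - 1*(-3) = D + 3 = 3 + D)
n/k(5) = -81/(3 + 5) = -81/8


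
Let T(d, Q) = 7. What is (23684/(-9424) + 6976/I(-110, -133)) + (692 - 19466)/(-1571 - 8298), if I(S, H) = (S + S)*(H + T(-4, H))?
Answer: -933468707/2598902460 ≈ -0.35918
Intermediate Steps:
I(S, H) = 2*S*(7 + H) (I(S, H) = (S + S)*(H + 7) = (2*S)*(7 + H) = 2*S*(7 + H))
(23684/(-9424) + 6976/I(-110, -133)) + (692 - 19466)/(-1571 - 8298) = (23684/(-9424) + 6976/((2*(-110)*(7 - 133)))) + (692 - 19466)/(-1571 - 8298) = (23684*(-1/9424) + 6976/((2*(-110)*(-126)))) - 18774/(-9869) = (-191/76 + 6976/27720) - 18774*(-1/9869) = (-191/76 + 6976*(1/27720)) + 18774/9869 = (-191/76 + 872/3465) + 18774/9869 = -595543/263340 + 18774/9869 = -933468707/2598902460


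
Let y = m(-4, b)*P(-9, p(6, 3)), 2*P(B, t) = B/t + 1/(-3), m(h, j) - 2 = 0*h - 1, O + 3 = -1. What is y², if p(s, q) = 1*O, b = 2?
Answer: 529/576 ≈ 0.91840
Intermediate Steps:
O = -4 (O = -3 - 1 = -4)
m(h, j) = 1 (m(h, j) = 2 + (0*h - 1) = 2 + (0 - 1) = 2 - 1 = 1)
p(s, q) = -4 (p(s, q) = 1*(-4) = -4)
P(B, t) = -⅙ + B/(2*t) (P(B, t) = (B/t + 1/(-3))/2 = (B/t + 1*(-⅓))/2 = (B/t - ⅓)/2 = (-⅓ + B/t)/2 = -⅙ + B/(2*t))
y = 23/24 (y = 1*((⅙)*(-1*(-4) + 3*(-9))/(-4)) = 1*((⅙)*(-¼)*(4 - 27)) = 1*((⅙)*(-¼)*(-23)) = 1*(23/24) = 23/24 ≈ 0.95833)
y² = (23/24)² = 529/576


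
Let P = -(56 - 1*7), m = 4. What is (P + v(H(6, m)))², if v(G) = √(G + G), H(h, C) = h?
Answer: 2413 - 196*√3 ≈ 2073.5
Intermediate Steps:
v(G) = √2*√G (v(G) = √(2*G) = √2*√G)
P = -49 (P = -(56 - 7) = -1*49 = -49)
(P + v(H(6, m)))² = (-49 + √2*√6)² = (-49 + 2*√3)²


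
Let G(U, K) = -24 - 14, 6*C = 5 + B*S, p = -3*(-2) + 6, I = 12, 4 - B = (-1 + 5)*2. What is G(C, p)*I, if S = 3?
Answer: -456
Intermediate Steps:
B = -4 (B = 4 - (-1 + 5)*2 = 4 - 4*2 = 4 - 1*8 = 4 - 8 = -4)
p = 12 (p = 6 + 6 = 12)
C = -7/6 (C = (5 - 4*3)/6 = (5 - 12)/6 = (⅙)*(-7) = -7/6 ≈ -1.1667)
G(U, K) = -38
G(C, p)*I = -38*12 = -456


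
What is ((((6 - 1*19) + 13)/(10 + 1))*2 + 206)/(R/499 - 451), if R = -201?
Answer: -51397/112625 ≈ -0.45636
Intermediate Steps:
((((6 - 1*19) + 13)/(10 + 1))*2 + 206)/(R/499 - 451) = ((((6 - 1*19) + 13)/(10 + 1))*2 + 206)/(-201/499 - 451) = ((((6 - 19) + 13)/11)*2 + 206)/(-201*1/499 - 451) = (((-13 + 13)*(1/11))*2 + 206)/(-201/499 - 451) = ((0*(1/11))*2 + 206)/(-225250/499) = (0*2 + 206)*(-499/225250) = (0 + 206)*(-499/225250) = 206*(-499/225250) = -51397/112625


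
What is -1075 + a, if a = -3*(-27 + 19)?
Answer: -1051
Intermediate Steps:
a = 24 (a = -3*(-8) = 24)
-1075 + a = -1075 + 24 = -1051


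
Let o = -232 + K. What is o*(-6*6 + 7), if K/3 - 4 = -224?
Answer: 25868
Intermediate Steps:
K = -660 (K = 12 + 3*(-224) = 12 - 672 = -660)
o = -892 (o = -232 - 660 = -892)
o*(-6*6 + 7) = -892*(-6*6 + 7) = -892*(-36 + 7) = -892*(-29) = 25868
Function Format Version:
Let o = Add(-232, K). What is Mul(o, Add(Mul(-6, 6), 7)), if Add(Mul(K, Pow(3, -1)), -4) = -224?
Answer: 25868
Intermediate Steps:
K = -660 (K = Add(12, Mul(3, -224)) = Add(12, -672) = -660)
o = -892 (o = Add(-232, -660) = -892)
Mul(o, Add(Mul(-6, 6), 7)) = Mul(-892, Add(Mul(-6, 6), 7)) = Mul(-892, Add(-36, 7)) = Mul(-892, -29) = 25868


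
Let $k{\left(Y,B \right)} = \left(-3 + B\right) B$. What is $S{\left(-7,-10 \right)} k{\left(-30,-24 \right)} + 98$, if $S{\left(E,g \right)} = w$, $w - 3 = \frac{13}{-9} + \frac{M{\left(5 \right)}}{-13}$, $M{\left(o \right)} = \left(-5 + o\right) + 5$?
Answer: $\frac{11138}{13} \approx 856.77$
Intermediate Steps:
$k{\left(Y,B \right)} = B \left(-3 + B\right)$
$M{\left(o \right)} = o$
$w = \frac{137}{117}$ ($w = 3 + \left(\frac{13}{-9} + \frac{5}{-13}\right) = 3 + \left(13 \left(- \frac{1}{9}\right) + 5 \left(- \frac{1}{13}\right)\right) = 3 - \frac{214}{117} = \frac{137}{117} \approx 1.1709$)
$S{\left(E,g \right)} = \frac{137}{117}$
$S{\left(-7,-10 \right)} k{\left(-30,-24 \right)} + 98 = \frac{137 \left(- 24 \left(-3 - 24\right)\right)}{117} + 98 = \frac{137 \left(\left(-24\right) \left(-27\right)\right)}{117} + 98 = \frac{137}{117} \cdot 648 + 98 = \frac{9864}{13} + 98 = \frac{11138}{13}$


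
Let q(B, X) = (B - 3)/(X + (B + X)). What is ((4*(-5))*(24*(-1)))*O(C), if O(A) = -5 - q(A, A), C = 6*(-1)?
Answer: -2640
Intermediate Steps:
C = -6
q(B, X) = (-3 + B)/(B + 2*X)
O(A) = -5 - (-3 + A)/(3*A) (O(A) = -5 - (-3 + A)/(A + 2*A) = -5 - (-3 + A)/(3*A))
((4*(-5))*(24*(-1)))*O(C) = ((4*(-5))*(24*(-1)))*(-16/3 + 1/(-6)) = (-20*(-24))*(-16/3 - ⅙) = 480*(-11/2) = -2640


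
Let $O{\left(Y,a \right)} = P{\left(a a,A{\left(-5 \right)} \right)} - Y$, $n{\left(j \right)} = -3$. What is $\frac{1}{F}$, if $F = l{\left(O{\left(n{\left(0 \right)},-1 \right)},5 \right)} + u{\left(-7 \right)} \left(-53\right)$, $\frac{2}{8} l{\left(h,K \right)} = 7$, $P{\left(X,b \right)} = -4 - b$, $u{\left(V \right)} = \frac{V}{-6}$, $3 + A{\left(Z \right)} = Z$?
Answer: $- \frac{6}{203} \approx -0.029557$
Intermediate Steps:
$A{\left(Z \right)} = -3 + Z$
$u{\left(V \right)} = - \frac{V}{6}$ ($u{\left(V \right)} = V \left(- \frac{1}{6}\right) = - \frac{V}{6}$)
$O{\left(Y,a \right)} = 4 - Y$ ($O{\left(Y,a \right)} = \left(-4 - \left(-3 - 5\right)\right) - Y = \left(-4 - -8\right) - Y = \left(-4 + 8\right) - Y = 4 - Y$)
$l{\left(h,K \right)} = 28$ ($l{\left(h,K \right)} = 4 \cdot 7 = 28$)
$F = - \frac{203}{6}$ ($F = 28 + \left(- \frac{1}{6}\right) \left(-7\right) \left(-53\right) = 28 + \frac{7}{6} \left(-53\right) = 28 - \frac{371}{6} = - \frac{203}{6} \approx -33.833$)
$\frac{1}{F} = \frac{1}{- \frac{203}{6}} = - \frac{6}{203}$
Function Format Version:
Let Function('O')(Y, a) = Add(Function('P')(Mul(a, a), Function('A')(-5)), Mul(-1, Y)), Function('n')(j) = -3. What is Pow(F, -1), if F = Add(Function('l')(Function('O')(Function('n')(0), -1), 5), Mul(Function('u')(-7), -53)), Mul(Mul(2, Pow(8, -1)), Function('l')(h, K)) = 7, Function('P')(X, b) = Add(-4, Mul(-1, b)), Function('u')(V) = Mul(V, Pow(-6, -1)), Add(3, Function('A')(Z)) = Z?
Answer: Rational(-6, 203) ≈ -0.029557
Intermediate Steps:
Function('A')(Z) = Add(-3, Z)
Function('u')(V) = Mul(Rational(-1, 6), V) (Function('u')(V) = Mul(V, Rational(-1, 6)) = Mul(Rational(-1, 6), V))
Function('O')(Y, a) = Add(4, Mul(-1, Y)) (Function('O')(Y, a) = Add(Add(-4, Mul(-1, Add(-3, -5))), Mul(-1, Y)) = Add(Add(-4, Mul(-1, -8)), Mul(-1, Y)) = Add(Add(-4, 8), Mul(-1, Y)) = Add(4, Mul(-1, Y)))
Function('l')(h, K) = 28 (Function('l')(h, K) = Mul(4, 7) = 28)
F = Rational(-203, 6) (F = Add(28, Mul(Mul(Rational(-1, 6), -7), -53)) = Add(28, Mul(Rational(7, 6), -53)) = Add(28, Rational(-371, 6)) = Rational(-203, 6) ≈ -33.833)
Pow(F, -1) = Pow(Rational(-203, 6), -1) = Rational(-6, 203)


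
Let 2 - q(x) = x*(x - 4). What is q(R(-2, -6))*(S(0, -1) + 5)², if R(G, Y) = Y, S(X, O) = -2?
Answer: -522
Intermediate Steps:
q(x) = 2 - x*(-4 + x) (q(x) = 2 - x*(x - 4) = 2 - x*(-4 + x))
q(R(-2, -6))*(S(0, -1) + 5)² = (2 - 1*(-6)² + 4*(-6))*(-2 + 5)² = (2 - 1*36 - 24)*3² = (2 - 36 - 24)*9 = -58*9 = -522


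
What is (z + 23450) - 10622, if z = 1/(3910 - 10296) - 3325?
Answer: 60686157/6386 ≈ 9503.0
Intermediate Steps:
z = -21233451/6386 (z = 1/(-6386) - 3325 = -1/6386 - 3325 = -21233451/6386 ≈ -3325.0)
(z + 23450) - 10622 = (-21233451/6386 + 23450) - 10622 = 128518249/6386 - 10622 = 60686157/6386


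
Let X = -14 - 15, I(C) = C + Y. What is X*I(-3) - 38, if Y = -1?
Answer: 78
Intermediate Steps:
I(C) = -1 + C (I(C) = C - 1 = -1 + C)
X = -29
X*I(-3) - 38 = -29*(-1 - 3) - 38 = -29*(-4) - 38 = 116 - 38 = 78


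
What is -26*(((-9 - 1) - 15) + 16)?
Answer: 234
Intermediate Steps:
-26*(((-9 - 1) - 15) + 16) = -26*((-10 - 15) + 16) = -26*(-25 + 16) = -26*(-9) = 234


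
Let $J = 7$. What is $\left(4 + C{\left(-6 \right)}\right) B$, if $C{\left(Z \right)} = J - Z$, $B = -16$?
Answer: $-272$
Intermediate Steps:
$C{\left(Z \right)} = 7 - Z$
$\left(4 + C{\left(-6 \right)}\right) B = \left(4 + \left(7 - -6\right)\right) \left(-16\right) = \left(4 + \left(7 + 6\right)\right) \left(-16\right) = \left(4 + 13\right) \left(-16\right) = 17 \left(-16\right) = -272$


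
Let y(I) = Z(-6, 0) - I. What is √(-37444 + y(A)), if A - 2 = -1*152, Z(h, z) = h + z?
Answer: 10*I*√373 ≈ 193.13*I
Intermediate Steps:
A = -150 (A = 2 - 1*152 = 2 - 152 = -150)
y(I) = -6 - I (y(I) = (-6 + 0) - I = -6 - I)
√(-37444 + y(A)) = √(-37444 + (-6 - 1*(-150))) = √(-37444 + (-6 + 150)) = √(-37444 + 144) = √(-37300) = 10*I*√373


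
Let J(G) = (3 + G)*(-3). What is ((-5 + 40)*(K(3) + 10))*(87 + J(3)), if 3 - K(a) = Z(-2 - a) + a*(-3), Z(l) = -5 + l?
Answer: 77280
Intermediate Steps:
J(G) = -9 - 3*G
K(a) = 10 + 4*a (K(a) = 3 - ((-5 + (-2 - a)) + a*(-3)) = 3 - ((-7 - a) - 3*a) = 3 - (-7 - 4*a) = 3 + (7 + 4*a) = 10 + 4*a)
((-5 + 40)*(K(3) + 10))*(87 + J(3)) = ((-5 + 40)*((10 + 4*3) + 10))*(87 + (-9 - 3*3)) = (35*((10 + 12) + 10))*(87 + (-9 - 9)) = (35*(22 + 10))*(87 - 18) = (35*32)*69 = 1120*69 = 77280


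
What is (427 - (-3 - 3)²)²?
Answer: 152881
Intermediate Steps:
(427 - (-3 - 3)²)² = (427 - 1*(-6)²)² = (427 - 1*36)² = (427 - 36)² = 391² = 152881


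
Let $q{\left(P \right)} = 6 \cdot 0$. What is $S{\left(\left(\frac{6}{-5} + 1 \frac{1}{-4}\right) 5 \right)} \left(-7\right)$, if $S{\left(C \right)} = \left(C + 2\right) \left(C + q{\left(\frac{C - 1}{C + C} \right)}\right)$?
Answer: $- \frac{4263}{16} \approx -266.44$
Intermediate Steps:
$q{\left(P \right)} = 0$
$S{\left(C \right)} = C \left(2 + C\right)$ ($S{\left(C \right)} = \left(C + 2\right) \left(C + 0\right) = \left(2 + C\right) C = C \left(2 + C\right)$)
$S{\left(\left(\frac{6}{-5} + 1 \frac{1}{-4}\right) 5 \right)} \left(-7\right) = \left(\frac{6}{-5} + 1 \frac{1}{-4}\right) 5 \left(2 + \left(\frac{6}{-5} + 1 \frac{1}{-4}\right) 5\right) \left(-7\right) = \left(6 \left(- \frac{1}{5}\right) + 1 \left(- \frac{1}{4}\right)\right) 5 \left(2 + \left(6 \left(- \frac{1}{5}\right) + 1 \left(- \frac{1}{4}\right)\right) 5\right) \left(-7\right) = \left(- \frac{6}{5} - \frac{1}{4}\right) 5 \left(2 + \left(- \frac{6}{5} - \frac{1}{4}\right) 5\right) \left(-7\right) = \left(- \frac{29}{20}\right) 5 \left(2 - \frac{29}{4}\right) \left(-7\right) = - \frac{29 \left(2 - \frac{29}{4}\right)}{4} \left(-7\right) = \left(- \frac{29}{4}\right) \left(- \frac{21}{4}\right) \left(-7\right) = \frac{609}{16} \left(-7\right) = - \frac{4263}{16}$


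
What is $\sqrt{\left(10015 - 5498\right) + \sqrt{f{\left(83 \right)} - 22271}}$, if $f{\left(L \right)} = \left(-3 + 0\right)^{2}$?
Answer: $\sqrt{4517 + i \sqrt{22262}} \approx 67.218 + 1.11 i$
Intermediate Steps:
$f{\left(L \right)} = 9$ ($f{\left(L \right)} = \left(-3\right)^{2} = 9$)
$\sqrt{\left(10015 - 5498\right) + \sqrt{f{\left(83 \right)} - 22271}} = \sqrt{\left(10015 - 5498\right) + \sqrt{9 - 22271}} = \sqrt{4517 + \sqrt{-22262}} = \sqrt{4517 + i \sqrt{22262}}$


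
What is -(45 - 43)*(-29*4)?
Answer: 232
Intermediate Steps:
-(45 - 43)*(-29*4) = -2*(-116) = -1*(-232) = 232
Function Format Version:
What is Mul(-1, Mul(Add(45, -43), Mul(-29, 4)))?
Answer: 232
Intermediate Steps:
Mul(-1, Mul(Add(45, -43), Mul(-29, 4))) = Mul(-1, Mul(2, -116)) = Mul(-1, -232) = 232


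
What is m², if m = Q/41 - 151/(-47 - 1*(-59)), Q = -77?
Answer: 50623225/242064 ≈ 209.13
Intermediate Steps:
m = -7115/492 (m = -77/41 - 151/(-47 - 1*(-59)) = -77*1/41 - 151/(-47 + 59) = -77/41 - 151/12 = -7115/492 ≈ -14.461)
m² = (-7115/492)² = 50623225/242064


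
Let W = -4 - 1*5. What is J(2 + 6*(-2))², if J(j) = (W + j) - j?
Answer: 81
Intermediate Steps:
W = -9 (W = -4 - 5 = -9)
J(j) = -9 (J(j) = (-9 + j) - j = -9)
J(2 + 6*(-2))² = (-9)² = 81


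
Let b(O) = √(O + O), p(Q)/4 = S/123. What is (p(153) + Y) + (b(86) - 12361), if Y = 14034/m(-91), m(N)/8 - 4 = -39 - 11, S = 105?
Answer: -93513321/7544 + 2*√43 ≈ -12383.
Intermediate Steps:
p(Q) = 140/41 (p(Q) = 4*(105/123) = 4*(105*(1/123)) = 4*(35/41) = 140/41)
m(N) = -368 (m(N) = 32 + 8*(-39 - 11) = 32 + 8*(-50) = 32 - 400 = -368)
b(O) = √2*√O (b(O) = √(2*O) = √2*√O)
Y = -7017/184 (Y = 14034/(-368) = 14034*(-1/368) = -7017/184 ≈ -38.136)
(p(153) + Y) + (b(86) - 12361) = (140/41 - 7017/184) + (√2*√86 - 12361) = -261937/7544 + (2*√43 - 12361) = -261937/7544 + (-12361 + 2*√43) = -93513321/7544 + 2*√43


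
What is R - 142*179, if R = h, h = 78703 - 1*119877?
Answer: -66592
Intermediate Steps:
h = -41174 (h = 78703 - 119877 = -41174)
R = -41174
R - 142*179 = -41174 - 142*179 = -41174 - 1*25418 = -41174 - 25418 = -66592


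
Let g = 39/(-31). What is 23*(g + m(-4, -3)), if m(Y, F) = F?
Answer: -3036/31 ≈ -97.935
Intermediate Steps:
g = -39/31 (g = 39*(-1/31) = -39/31 ≈ -1.2581)
23*(g + m(-4, -3)) = 23*(-39/31 - 3) = 23*(-132/31) = -3036/31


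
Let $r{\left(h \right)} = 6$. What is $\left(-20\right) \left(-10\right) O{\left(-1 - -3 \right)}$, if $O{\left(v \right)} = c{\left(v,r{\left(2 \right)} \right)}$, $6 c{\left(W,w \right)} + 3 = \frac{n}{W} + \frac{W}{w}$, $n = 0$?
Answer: $- \frac{800}{9} \approx -88.889$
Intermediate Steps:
$c{\left(W,w \right)} = - \frac{1}{2} + \frac{W}{6 w}$ ($c{\left(W,w \right)} = - \frac{1}{2} + \frac{\frac{0}{W} + \frac{W}{w}}{6} = - \frac{1}{2} + \frac{0 + \frac{W}{w}}{6} = - \frac{1}{2} + \frac{W \frac{1}{w}}{6} = - \frac{1}{2} + \frac{W}{6 w}$)
$O{\left(v \right)} = - \frac{1}{2} + \frac{v}{36}$ ($O{\left(v \right)} = \frac{v - 18}{6 \cdot 6} = \frac{1}{6} \cdot \frac{1}{6} \left(v - 18\right) = \frac{1}{6} \cdot \frac{1}{6} \left(-18 + v\right) = - \frac{1}{2} + \frac{v}{36}$)
$\left(-20\right) \left(-10\right) O{\left(-1 - -3 \right)} = \left(-20\right) \left(-10\right) \left(- \frac{1}{2} + \frac{-1 - -3}{36}\right) = 200 \left(- \frac{1}{2} + \frac{-1 + 3}{36}\right) = 200 \left(- \frac{1}{2} + \frac{1}{36} \cdot 2\right) = 200 \left(- \frac{1}{2} + \frac{1}{18}\right) = 200 \left(- \frac{4}{9}\right) = - \frac{800}{9}$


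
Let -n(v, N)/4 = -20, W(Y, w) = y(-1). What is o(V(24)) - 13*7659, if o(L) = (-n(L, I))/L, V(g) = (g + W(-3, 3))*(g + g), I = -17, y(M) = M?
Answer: -6870128/69 ≈ -99567.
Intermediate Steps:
W(Y, w) = -1
V(g) = 2*g*(-1 + g) (V(g) = (g - 1)*(g + g) = (-1 + g)*(2*g) = 2*g*(-1 + g))
n(v, N) = 80 (n(v, N) = -4*(-20) = 80)
o(L) = -80/L (o(L) = (-1*80)/L = -80/L)
o(V(24)) - 13*7659 = -80*1/(48*(-1 + 24)) - 13*7659 = -80/(2*24*23) - 1*99567 = -80/1104 - 99567 = -80*1/1104 - 99567 = -5/69 - 99567 = -6870128/69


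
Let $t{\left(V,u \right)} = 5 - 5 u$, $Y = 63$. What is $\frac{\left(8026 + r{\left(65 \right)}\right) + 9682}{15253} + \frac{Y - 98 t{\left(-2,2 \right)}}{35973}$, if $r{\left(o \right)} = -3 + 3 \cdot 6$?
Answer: $\frac{92283484}{78385167} \approx 1.1773$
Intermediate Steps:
$r{\left(o \right)} = 15$ ($r{\left(o \right)} = -3 + 18 = 15$)
$\frac{\left(8026 + r{\left(65 \right)}\right) + 9682}{15253} + \frac{Y - 98 t{\left(-2,2 \right)}}{35973} = \frac{\left(8026 + 15\right) + 9682}{15253} + \frac{63 - 98 \left(5 - 10\right)}{35973} = \left(8041 + 9682\right) \frac{1}{15253} + \left(63 - 98 \left(5 - 10\right)\right) \frac{1}{35973} = 17723 \cdot \frac{1}{15253} + \left(63 - -490\right) \frac{1}{35973} = \frac{17723}{15253} + \left(63 + 490\right) \frac{1}{35973} = \frac{17723}{15253} + 553 \cdot \frac{1}{35973} = \frac{17723}{15253} + \frac{79}{5139} = \frac{92283484}{78385167}$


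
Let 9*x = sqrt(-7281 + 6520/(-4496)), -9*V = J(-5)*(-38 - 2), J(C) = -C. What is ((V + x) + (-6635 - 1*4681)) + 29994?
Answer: 168302/9 + I*sqrt(2300118194)/5058 ≈ 18700.0 + 9.4819*I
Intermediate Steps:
V = 200/9 (V = -(-1*(-5))*(-38 - 2)/9 = -5*(-40)/9 = -1/9*(-200) = 200/9 ≈ 22.222)
x = I*sqrt(2300118194)/5058 (x = sqrt(-7281 + 6520/(-4496))/9 = sqrt(-7281 + 6520*(-1/4496))/9 = sqrt(-7281 - 815/562)/9 = sqrt(-4092737/562)/9 = (I*sqrt(2300118194)/562)/9 = I*sqrt(2300118194)/5058 ≈ 9.4819*I)
((V + x) + (-6635 - 1*4681)) + 29994 = ((200/9 + I*sqrt(2300118194)/5058) + (-6635 - 1*4681)) + 29994 = ((200/9 + I*sqrt(2300118194)/5058) + (-6635 - 4681)) + 29994 = ((200/9 + I*sqrt(2300118194)/5058) - 11316) + 29994 = (-101644/9 + I*sqrt(2300118194)/5058) + 29994 = 168302/9 + I*sqrt(2300118194)/5058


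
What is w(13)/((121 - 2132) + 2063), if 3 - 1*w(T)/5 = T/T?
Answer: 5/26 ≈ 0.19231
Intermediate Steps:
w(T) = 10 (w(T) = 15 - 5*T/T = 15 - 5*1 = 15 - 5 = 10)
w(13)/((121 - 2132) + 2063) = 10/((121 - 2132) + 2063) = 10/(-2011 + 2063) = 10/52 = 10*(1/52) = 5/26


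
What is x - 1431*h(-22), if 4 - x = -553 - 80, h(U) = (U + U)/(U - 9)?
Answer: -43217/31 ≈ -1394.1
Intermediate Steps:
h(U) = 2*U/(-9 + U) (h(U) = (2*U)/(-9 + U) = 2*U/(-9 + U))
x = 637 (x = 4 - (-553 - 80) = 4 - 1*(-633) = 4 + 633 = 637)
x - 1431*h(-22) = 637 - 2862*(-22)/(-9 - 22) = 637 - 2862*(-22)/(-31) = 637 - 2862*(-22)*(-1)/31 = 637 - 1431*44/31 = 637 - 62964/31 = -43217/31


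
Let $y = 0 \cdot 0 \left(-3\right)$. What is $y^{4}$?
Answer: $0$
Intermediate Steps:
$y = 0$ ($y = 0 \cdot 0 = 0$)
$y^{4} = 0^{4} = 0$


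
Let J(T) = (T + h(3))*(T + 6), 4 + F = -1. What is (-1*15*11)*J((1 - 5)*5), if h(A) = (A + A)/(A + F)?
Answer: -53130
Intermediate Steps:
F = -5 (F = -4 - 1 = -5)
h(A) = 2*A/(-5 + A) (h(A) = (A + A)/(A - 5) = (2*A)/(-5 + A) = 2*A/(-5 + A))
J(T) = (-3 + T)*(6 + T) (J(T) = (T + 2*3/(-5 + 3))*(T + 6) = (T + 2*3/(-2))*(6 + T) = (T + 2*3*(-½))*(6 + T) = (T - 3)*(6 + T) = (-3 + T)*(6 + T))
(-1*15*11)*J((1 - 5)*5) = (-1*15*11)*(-18 + ((1 - 5)*5)² + 3*((1 - 5)*5)) = (-15*11)*(-18 + (-4*5)² + 3*(-4*5)) = -165*(-18 + (-20)² + 3*(-20)) = -165*(-18 + 400 - 60) = -165*322 = -53130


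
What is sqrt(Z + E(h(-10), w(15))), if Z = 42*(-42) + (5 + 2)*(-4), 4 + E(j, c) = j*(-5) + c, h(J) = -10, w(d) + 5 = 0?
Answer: I*sqrt(1751) ≈ 41.845*I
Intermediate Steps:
w(d) = -5 (w(d) = -5 + 0 = -5)
E(j, c) = -4 + c - 5*j (E(j, c) = -4 + (j*(-5) + c) = -4 + (-5*j + c) = -4 + (c - 5*j) = -4 + c - 5*j)
Z = -1792 (Z = -1764 + 7*(-4) = -1764 - 28 = -1792)
sqrt(Z + E(h(-10), w(15))) = sqrt(-1792 + (-4 - 5 - 5*(-10))) = sqrt(-1792 + (-4 - 5 + 50)) = sqrt(-1792 + 41) = sqrt(-1751) = I*sqrt(1751)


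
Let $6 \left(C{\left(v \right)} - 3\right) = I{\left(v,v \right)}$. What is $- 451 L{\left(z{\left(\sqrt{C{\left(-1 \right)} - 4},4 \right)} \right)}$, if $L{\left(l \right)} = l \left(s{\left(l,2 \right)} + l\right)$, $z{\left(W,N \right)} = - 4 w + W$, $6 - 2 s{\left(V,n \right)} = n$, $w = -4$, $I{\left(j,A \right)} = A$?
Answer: $- \frac{776171}{6} - \frac{7667 i \sqrt{42}}{3} \approx -1.2936 \cdot 10^{5} - 16563.0 i$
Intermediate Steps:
$C{\left(v \right)} = 3 + \frac{v}{6}$
$s{\left(V,n \right)} = 3 - \frac{n}{2}$
$z{\left(W,N \right)} = 16 + W$ ($z{\left(W,N \right)} = \left(-4\right) \left(-4\right) + W = 16 + W$)
$L{\left(l \right)} = l \left(2 + l\right)$ ($L{\left(l \right)} = l \left(\left(3 - 1\right) + l\right) = l \left(2 + l\right)$)
$- 451 L{\left(z{\left(\sqrt{C{\left(-1 \right)} - 4},4 \right)} \right)} = - 451 \left(16 + \sqrt{\left(3 + \frac{1}{6} \left(-1\right)\right) - 4}\right) \left(2 + \left(16 + \sqrt{\left(3 + \frac{1}{6} \left(-1\right)\right) - 4}\right)\right) = - 451 \left(16 + \sqrt{\left(3 - \frac{1}{6}\right) - 4}\right) \left(2 + \left(16 + \sqrt{\left(3 - \frac{1}{6}\right) - 4}\right)\right) = - 451 \left(16 + \sqrt{\frac{17}{6} - 4}\right) \left(2 + \left(16 + \sqrt{\frac{17}{6} - 4}\right)\right) = - 451 \left(16 + \sqrt{- \frac{7}{6}}\right) \left(2 + \left(16 + \sqrt{- \frac{7}{6}}\right)\right) = - 451 \left(16 + \frac{i \sqrt{42}}{6}\right) \left(2 + \left(16 + \frac{i \sqrt{42}}{6}\right)\right) = - 451 \left(16 + \frac{i \sqrt{42}}{6}\right) \left(18 + \frac{i \sqrt{42}}{6}\right)$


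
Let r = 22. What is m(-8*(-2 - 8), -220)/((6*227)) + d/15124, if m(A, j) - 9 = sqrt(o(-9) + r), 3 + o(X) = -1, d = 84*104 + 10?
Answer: 502007/858287 + sqrt(2)/454 ≈ 0.58801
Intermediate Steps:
d = 8746 (d = 8736 + 10 = 8746)
o(X) = -4 (o(X) = -3 - 1 = -4)
m(A, j) = 9 + 3*sqrt(2) (m(A, j) = 9 + sqrt(-4 + 22) = 9 + sqrt(18) = 9 + 3*sqrt(2))
m(-8*(-2 - 8), -220)/((6*227)) + d/15124 = (9 + 3*sqrt(2))/((6*227)) + 8746/15124 = (9 + 3*sqrt(2))/1362 + 8746*(1/15124) = (9 + 3*sqrt(2))*(1/1362) + 4373/7562 = (3/454 + sqrt(2)/454) + 4373/7562 = 502007/858287 + sqrt(2)/454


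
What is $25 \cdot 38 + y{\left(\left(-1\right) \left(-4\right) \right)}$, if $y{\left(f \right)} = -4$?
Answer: $946$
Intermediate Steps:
$25 \cdot 38 + y{\left(\left(-1\right) \left(-4\right) \right)} = 25 \cdot 38 - 4 = 950 - 4 = 946$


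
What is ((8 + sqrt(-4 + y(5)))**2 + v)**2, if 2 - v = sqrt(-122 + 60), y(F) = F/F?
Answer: (2 + (8 + I*sqrt(3))**2 - I*sqrt(62))**2 ≈ 3575.4 + 2499.7*I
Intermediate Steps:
y(F) = 1
v = 2 - I*sqrt(62) (v = 2 - sqrt(-122 + 60) = 2 - sqrt(-62) = 2 - I*sqrt(62) ≈ 2.0 - 7.874*I)
((8 + sqrt(-4 + y(5)))**2 + v)**2 = ((8 + sqrt(-4 + 1))**2 + (2 - I*sqrt(62)))**2 = ((8 + sqrt(-3))**2 + (2 - I*sqrt(62)))**2 = ((8 + I*sqrt(3))**2 + (2 - I*sqrt(62)))**2 = (2 + (8 + I*sqrt(3))**2 - I*sqrt(62))**2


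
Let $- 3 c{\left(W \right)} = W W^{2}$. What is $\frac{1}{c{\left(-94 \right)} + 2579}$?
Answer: $\frac{3}{838321} \approx 3.5786 \cdot 10^{-6}$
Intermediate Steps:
$c{\left(W \right)} = - \frac{W^{3}}{3}$ ($c{\left(W \right)} = - \frac{W W^{2}}{3} = - \frac{W^{3}}{3}$)
$\frac{1}{c{\left(-94 \right)} + 2579} = \frac{1}{- \frac{\left(-94\right)^{3}}{3} + 2579} = \frac{1}{\left(- \frac{1}{3}\right) \left(-830584\right) + 2579} = \frac{1}{\frac{830584}{3} + 2579} = \frac{1}{\frac{838321}{3}} = \frac{3}{838321}$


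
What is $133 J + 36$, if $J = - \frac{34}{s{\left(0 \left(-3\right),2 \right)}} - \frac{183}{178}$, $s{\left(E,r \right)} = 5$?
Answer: $- \frac{894571}{890} \approx -1005.1$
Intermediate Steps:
$J = - \frac{6967}{890}$ ($J = - \frac{34}{5} - \frac{183}{178} = - \frac{6967}{890} \approx -7.8281$)
$133 J + 36 = 133 \left(- \frac{6967}{890}\right) + 36 = - \frac{926611}{890} + 36 = - \frac{894571}{890}$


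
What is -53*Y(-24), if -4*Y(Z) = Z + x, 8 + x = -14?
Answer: -1219/2 ≈ -609.50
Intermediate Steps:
x = -22 (x = -8 - 14 = -22)
Y(Z) = 11/2 - Z/4 (Y(Z) = -(Z - 22)/4 = -(-22 + Z)/4 = 11/2 - Z/4)
-53*Y(-24) = -53*(11/2 - ¼*(-24)) = -53*(11/2 + 6) = -53*23/2 = -1219/2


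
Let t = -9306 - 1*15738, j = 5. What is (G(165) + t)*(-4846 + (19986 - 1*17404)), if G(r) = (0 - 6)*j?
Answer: 56767536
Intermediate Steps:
G(r) = -30 (G(r) = (0 - 6)*5 = -6*5 = -30)
t = -25044 (t = -9306 - 15738 = -25044)
(G(165) + t)*(-4846 + (19986 - 1*17404)) = (-30 - 25044)*(-4846 + (19986 - 1*17404)) = -25074*(-4846 + (19986 - 17404)) = -25074*(-4846 + 2582) = -25074*(-2264) = 56767536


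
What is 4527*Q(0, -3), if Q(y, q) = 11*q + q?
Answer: -162972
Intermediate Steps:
Q(y, q) = 12*q
4527*Q(0, -3) = 4527*(12*(-3)) = 4527*(-36) = -162972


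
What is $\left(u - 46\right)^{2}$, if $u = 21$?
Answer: $625$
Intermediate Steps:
$\left(u - 46\right)^{2} = \left(21 - 46\right)^{2} = \left(-25\right)^{2} = 625$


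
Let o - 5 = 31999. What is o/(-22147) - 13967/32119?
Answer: -1337263625/711339493 ≈ -1.8799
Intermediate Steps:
o = 32004 (o = 5 + 31999 = 32004)
o/(-22147) - 13967/32119 = 32004/(-22147) - 13967/32119 = 32004*(-1/22147) - 13967*1/32119 = -32004/22147 - 13967/32119 = -1337263625/711339493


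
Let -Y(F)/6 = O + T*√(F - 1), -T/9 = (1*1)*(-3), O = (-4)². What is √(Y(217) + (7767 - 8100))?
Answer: √(-429 - 972*√6) ≈ 53.009*I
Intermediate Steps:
O = 16
T = 27 (T = -9*1*1*(-3) = -9*(-3) = 27)
Y(F) = -96 - 162*√(-1 + F) (Y(F) = -6*(16 + 27*√(F - 1)) = -6*(16 + 27*√(-1 + F)) = -96 - 162*√(-1 + F))
√(Y(217) + (7767 - 8100)) = √((-96 - 162*√(-1 + 217)) + (7767 - 8100)) = √((-96 - 972*√6) - 333) = √(-429 - 972*√6)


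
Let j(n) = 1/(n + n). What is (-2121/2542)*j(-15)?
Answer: 707/25420 ≈ 0.027813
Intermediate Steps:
j(n) = 1/(2*n)
(-2121/2542)*j(-15) = (-2121/2542)*((½)/(-15)) = (-2121*1/2542)*((½)*(-1/15)) = -2121/2542*(-1/30) = 707/25420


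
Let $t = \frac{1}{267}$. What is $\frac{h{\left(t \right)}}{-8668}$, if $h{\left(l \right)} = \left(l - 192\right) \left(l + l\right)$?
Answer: $\frac{51263}{308966526} \approx 0.00016592$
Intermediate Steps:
$t = \frac{1}{267} \approx 0.0037453$
$h{\left(l \right)} = 2 l \left(-192 + l\right)$ ($h{\left(l \right)} = \left(-192 + l\right) 2 l = 2 l \left(-192 + l\right)$)
$\frac{h{\left(t \right)}}{-8668} = \frac{2 \cdot \frac{1}{267} \left(-192 + \frac{1}{267}\right)}{-8668} = 2 \cdot \frac{1}{267} \left(- \frac{51263}{267}\right) \left(- \frac{1}{8668}\right) = \left(- \frac{102526}{71289}\right) \left(- \frac{1}{8668}\right) = \frac{51263}{308966526}$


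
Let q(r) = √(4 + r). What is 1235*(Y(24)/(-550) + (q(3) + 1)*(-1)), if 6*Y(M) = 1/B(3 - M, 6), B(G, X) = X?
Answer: -4890847/3960 - 1235*√7 ≈ -4502.6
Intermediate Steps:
Y(M) = 1/36 (Y(M) = (⅙)/6 = (⅙)*(⅙) = 1/36)
1235*(Y(24)/(-550) + (q(3) + 1)*(-1)) = 1235*((1/36)/(-550) + (√(4 + 3) + 1)*(-1)) = 1235*((1/36)*(-1/550) + (√7 + 1)*(-1)) = 1235*(-1/19800 + (1 + √7)*(-1)) = 1235*(-1/19800 + (-1 - √7)) = 1235*(-19801/19800 - √7) = -4890847/3960 - 1235*√7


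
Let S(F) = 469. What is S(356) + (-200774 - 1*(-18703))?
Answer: -181602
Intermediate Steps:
S(356) + (-200774 - 1*(-18703)) = 469 + (-200774 - 1*(-18703)) = 469 + (-200774 + 18703) = 469 - 182071 = -181602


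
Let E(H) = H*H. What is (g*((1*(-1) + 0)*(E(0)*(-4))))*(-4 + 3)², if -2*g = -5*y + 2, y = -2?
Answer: 0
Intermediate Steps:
E(H) = H²
g = -6 (g = -(-5*(-2) + 2)/2 = -(10 + 2)/2 = -½*12 = -6)
(g*((1*(-1) + 0)*(E(0)*(-4))))*(-4 + 3)² = (-6*(1*(-1) + 0)*0²*(-4))*(-4 + 3)² = -6*(-1 + 0)*0*(-4)*(-1)² = -(-6)*0*1 = -6*0*1 = 0*1 = 0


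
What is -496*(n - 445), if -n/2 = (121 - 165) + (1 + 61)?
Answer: 238576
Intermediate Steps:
n = -36 (n = -2*((121 - 165) + (1 + 61)) = -2*(-44 + 62) = -2*18 = -36)
-496*(n - 445) = -496*(-36 - 445) = -496*(-481) = 238576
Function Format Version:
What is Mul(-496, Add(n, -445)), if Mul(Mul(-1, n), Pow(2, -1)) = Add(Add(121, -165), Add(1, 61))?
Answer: 238576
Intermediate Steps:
n = -36 (n = Mul(-2, Add(Add(121, -165), Add(1, 61))) = Mul(-2, Add(-44, 62)) = Mul(-2, 18) = -36)
Mul(-496, Add(n, -445)) = Mul(-496, Add(-36, -445)) = Mul(-496, -481) = 238576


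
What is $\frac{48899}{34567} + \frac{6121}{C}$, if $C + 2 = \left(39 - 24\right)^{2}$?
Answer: $\frac{222489084}{7708441} \approx 28.863$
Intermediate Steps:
$C = 223$ ($C = -2 + \left(39 - 24\right)^{2} = -2 + 15^{2} = -2 + 225 = 223$)
$\frac{48899}{34567} + \frac{6121}{C} = \frac{48899}{34567} + \frac{6121}{223} = \frac{222489084}{7708441}$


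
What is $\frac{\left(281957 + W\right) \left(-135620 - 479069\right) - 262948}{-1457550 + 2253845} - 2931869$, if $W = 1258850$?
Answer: $- \frac{3281750002326}{796295} \approx -4.1213 \cdot 10^{6}$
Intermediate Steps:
$\frac{\left(281957 + W\right) \left(-135620 - 479069\right) - 262948}{-1457550 + 2253845} - 2931869 = \frac{\left(281957 + 1258850\right) \left(-135620 - 479069\right) - 262948}{-1457550 + 2253845} - 2931869 = \frac{1540807 \left(-614689\right) - 262948}{796295} - 2931869 = \left(-947117114023 - 262948\right) \frac{1}{796295} - 2931869 = \left(-947117376971\right) \frac{1}{796295} - 2931869 = - \frac{947117376971}{796295} - 2931869 = - \frac{3281750002326}{796295}$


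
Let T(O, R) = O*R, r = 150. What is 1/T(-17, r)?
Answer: -1/2550 ≈ -0.00039216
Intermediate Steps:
1/T(-17, r) = 1/(-17*150) = 1/(-2550) = -1/2550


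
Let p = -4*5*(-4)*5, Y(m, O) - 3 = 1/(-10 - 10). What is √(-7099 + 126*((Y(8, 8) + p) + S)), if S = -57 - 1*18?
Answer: √3422270/10 ≈ 184.99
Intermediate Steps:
S = -75 (S = -57 - 18 = -75)
Y(m, O) = 59/20 (Y(m, O) = 3 + 1/(-10 - 10) = 3 + 1/(-20) = 3 - 1/20 = 59/20)
p = 400 (p = -(-80)*5 = -4*(-100) = 400)
√(-7099 + 126*((Y(8, 8) + p) + S)) = √(-7099 + 126*((59/20 + 400) - 75)) = √(-7099 + 126*(8059/20 - 75)) = √(-7099 + 126*(6559/20)) = √(-7099 + 413217/10) = √(342227/10) = √3422270/10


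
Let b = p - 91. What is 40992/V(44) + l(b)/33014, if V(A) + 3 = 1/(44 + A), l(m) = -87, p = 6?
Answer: -119091293025/8682682 ≈ -13716.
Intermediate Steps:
b = -85 (b = 6 - 91 = -85)
V(A) = -3 + 1/(44 + A)
40992/V(44) + l(b)/33014 = 40992/(((-131 - 3*44)/(44 + 44))) - 87/33014 = 40992/(((-131 - 132)/88)) - 87*1/33014 = 40992/(((1/88)*(-263))) - 87/33014 = 40992/(-263/88) - 87/33014 = 40992*(-88/263) - 87/33014 = -3607296/263 - 87/33014 = -119091293025/8682682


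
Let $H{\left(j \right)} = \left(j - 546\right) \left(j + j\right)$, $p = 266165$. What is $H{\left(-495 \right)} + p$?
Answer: $1296755$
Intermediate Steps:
$H{\left(j \right)} = 2 j \left(-546 + j\right)$ ($H{\left(j \right)} = \left(-546 + j\right) 2 j = 2 j \left(-546 + j\right)$)
$H{\left(-495 \right)} + p = 2 \left(-495\right) \left(-546 - 495\right) + 266165 = 2 \left(-495\right) \left(-1041\right) + 266165 = 1030590 + 266165 = 1296755$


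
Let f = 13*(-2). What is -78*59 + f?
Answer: -4628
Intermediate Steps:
f = -26
-78*59 + f = -78*59 - 26 = -4602 - 26 = -4628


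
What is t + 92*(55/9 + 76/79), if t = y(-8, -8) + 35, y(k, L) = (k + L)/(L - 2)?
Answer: 2443453/3555 ≈ 687.33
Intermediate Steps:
y(k, L) = (L + k)/(-2 + L)
t = 183/5 (t = (-8 - 8)/(-2 - 8) + 35 = -16/(-10) + 35 = -1/10*(-16) + 35 = 8/5 + 35 = 183/5 ≈ 36.600)
t + 92*(55/9 + 76/79) = 183/5 + 92*(55/9 + 76/79) = 183/5 + 92*(5029/711) = 183/5 + 462668/711 = 2443453/3555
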